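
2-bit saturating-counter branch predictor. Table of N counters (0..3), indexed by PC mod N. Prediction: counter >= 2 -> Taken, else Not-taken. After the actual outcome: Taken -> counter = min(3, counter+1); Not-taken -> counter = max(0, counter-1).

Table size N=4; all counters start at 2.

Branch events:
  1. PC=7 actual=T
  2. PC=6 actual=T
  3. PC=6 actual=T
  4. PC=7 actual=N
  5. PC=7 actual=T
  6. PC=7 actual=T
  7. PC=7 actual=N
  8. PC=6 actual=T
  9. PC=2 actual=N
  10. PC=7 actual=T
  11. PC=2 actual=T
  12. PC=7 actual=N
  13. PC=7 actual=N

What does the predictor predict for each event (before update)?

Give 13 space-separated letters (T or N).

Answer: T T T T T T T T T T T T T

Derivation:
Ev 1: PC=7 idx=3 pred=T actual=T -> ctr[3]=3
Ev 2: PC=6 idx=2 pred=T actual=T -> ctr[2]=3
Ev 3: PC=6 idx=2 pred=T actual=T -> ctr[2]=3
Ev 4: PC=7 idx=3 pred=T actual=N -> ctr[3]=2
Ev 5: PC=7 idx=3 pred=T actual=T -> ctr[3]=3
Ev 6: PC=7 idx=3 pred=T actual=T -> ctr[3]=3
Ev 7: PC=7 idx=3 pred=T actual=N -> ctr[3]=2
Ev 8: PC=6 idx=2 pred=T actual=T -> ctr[2]=3
Ev 9: PC=2 idx=2 pred=T actual=N -> ctr[2]=2
Ev 10: PC=7 idx=3 pred=T actual=T -> ctr[3]=3
Ev 11: PC=2 idx=2 pred=T actual=T -> ctr[2]=3
Ev 12: PC=7 idx=3 pred=T actual=N -> ctr[3]=2
Ev 13: PC=7 idx=3 pred=T actual=N -> ctr[3]=1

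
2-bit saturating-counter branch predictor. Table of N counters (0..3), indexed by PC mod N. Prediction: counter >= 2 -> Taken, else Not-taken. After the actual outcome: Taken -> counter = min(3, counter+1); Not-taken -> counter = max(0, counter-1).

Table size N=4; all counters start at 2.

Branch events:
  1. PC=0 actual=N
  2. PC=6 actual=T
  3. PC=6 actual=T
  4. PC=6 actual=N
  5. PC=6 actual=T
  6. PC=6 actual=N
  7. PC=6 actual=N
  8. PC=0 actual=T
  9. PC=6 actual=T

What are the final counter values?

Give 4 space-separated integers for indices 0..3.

Ev 1: PC=0 idx=0 pred=T actual=N -> ctr[0]=1
Ev 2: PC=6 idx=2 pred=T actual=T -> ctr[2]=3
Ev 3: PC=6 idx=2 pred=T actual=T -> ctr[2]=3
Ev 4: PC=6 idx=2 pred=T actual=N -> ctr[2]=2
Ev 5: PC=6 idx=2 pred=T actual=T -> ctr[2]=3
Ev 6: PC=6 idx=2 pred=T actual=N -> ctr[2]=2
Ev 7: PC=6 idx=2 pred=T actual=N -> ctr[2]=1
Ev 8: PC=0 idx=0 pred=N actual=T -> ctr[0]=2
Ev 9: PC=6 idx=2 pred=N actual=T -> ctr[2]=2

Answer: 2 2 2 2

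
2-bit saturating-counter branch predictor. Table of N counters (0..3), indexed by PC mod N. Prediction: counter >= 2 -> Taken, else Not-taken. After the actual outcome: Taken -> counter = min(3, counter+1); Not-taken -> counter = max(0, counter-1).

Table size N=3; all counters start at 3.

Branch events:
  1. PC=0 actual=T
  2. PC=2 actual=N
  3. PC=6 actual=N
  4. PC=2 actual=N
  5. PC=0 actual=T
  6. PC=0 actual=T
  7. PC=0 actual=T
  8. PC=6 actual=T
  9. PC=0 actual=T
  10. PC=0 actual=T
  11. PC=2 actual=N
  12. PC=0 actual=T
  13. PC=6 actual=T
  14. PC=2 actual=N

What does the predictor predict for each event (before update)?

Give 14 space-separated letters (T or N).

Answer: T T T T T T T T T T N T T N

Derivation:
Ev 1: PC=0 idx=0 pred=T actual=T -> ctr[0]=3
Ev 2: PC=2 idx=2 pred=T actual=N -> ctr[2]=2
Ev 3: PC=6 idx=0 pred=T actual=N -> ctr[0]=2
Ev 4: PC=2 idx=2 pred=T actual=N -> ctr[2]=1
Ev 5: PC=0 idx=0 pred=T actual=T -> ctr[0]=3
Ev 6: PC=0 idx=0 pred=T actual=T -> ctr[0]=3
Ev 7: PC=0 idx=0 pred=T actual=T -> ctr[0]=3
Ev 8: PC=6 idx=0 pred=T actual=T -> ctr[0]=3
Ev 9: PC=0 idx=0 pred=T actual=T -> ctr[0]=3
Ev 10: PC=0 idx=0 pred=T actual=T -> ctr[0]=3
Ev 11: PC=2 idx=2 pred=N actual=N -> ctr[2]=0
Ev 12: PC=0 idx=0 pred=T actual=T -> ctr[0]=3
Ev 13: PC=6 idx=0 pred=T actual=T -> ctr[0]=3
Ev 14: PC=2 idx=2 pred=N actual=N -> ctr[2]=0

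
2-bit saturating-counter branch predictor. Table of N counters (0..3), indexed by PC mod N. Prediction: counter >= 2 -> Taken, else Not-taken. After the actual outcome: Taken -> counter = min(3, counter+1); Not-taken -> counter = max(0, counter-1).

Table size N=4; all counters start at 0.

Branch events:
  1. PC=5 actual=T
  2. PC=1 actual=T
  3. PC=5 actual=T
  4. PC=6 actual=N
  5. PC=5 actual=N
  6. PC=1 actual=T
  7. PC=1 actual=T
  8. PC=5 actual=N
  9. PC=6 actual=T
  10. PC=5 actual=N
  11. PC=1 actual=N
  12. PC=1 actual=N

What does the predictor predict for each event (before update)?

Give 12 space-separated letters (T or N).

Ev 1: PC=5 idx=1 pred=N actual=T -> ctr[1]=1
Ev 2: PC=1 idx=1 pred=N actual=T -> ctr[1]=2
Ev 3: PC=5 idx=1 pred=T actual=T -> ctr[1]=3
Ev 4: PC=6 idx=2 pred=N actual=N -> ctr[2]=0
Ev 5: PC=5 idx=1 pred=T actual=N -> ctr[1]=2
Ev 6: PC=1 idx=1 pred=T actual=T -> ctr[1]=3
Ev 7: PC=1 idx=1 pred=T actual=T -> ctr[1]=3
Ev 8: PC=5 idx=1 pred=T actual=N -> ctr[1]=2
Ev 9: PC=6 idx=2 pred=N actual=T -> ctr[2]=1
Ev 10: PC=5 idx=1 pred=T actual=N -> ctr[1]=1
Ev 11: PC=1 idx=1 pred=N actual=N -> ctr[1]=0
Ev 12: PC=1 idx=1 pred=N actual=N -> ctr[1]=0

Answer: N N T N T T T T N T N N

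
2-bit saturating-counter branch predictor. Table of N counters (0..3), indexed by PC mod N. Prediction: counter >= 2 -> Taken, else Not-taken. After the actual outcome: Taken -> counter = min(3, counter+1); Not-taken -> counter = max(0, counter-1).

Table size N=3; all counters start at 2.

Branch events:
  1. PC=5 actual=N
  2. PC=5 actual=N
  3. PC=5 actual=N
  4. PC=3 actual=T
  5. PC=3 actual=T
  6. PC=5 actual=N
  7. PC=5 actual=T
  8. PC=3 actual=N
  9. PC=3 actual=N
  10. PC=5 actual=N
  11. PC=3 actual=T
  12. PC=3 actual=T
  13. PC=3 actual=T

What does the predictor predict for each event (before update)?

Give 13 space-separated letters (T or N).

Ev 1: PC=5 idx=2 pred=T actual=N -> ctr[2]=1
Ev 2: PC=5 idx=2 pred=N actual=N -> ctr[2]=0
Ev 3: PC=5 idx=2 pred=N actual=N -> ctr[2]=0
Ev 4: PC=3 idx=0 pred=T actual=T -> ctr[0]=3
Ev 5: PC=3 idx=0 pred=T actual=T -> ctr[0]=3
Ev 6: PC=5 idx=2 pred=N actual=N -> ctr[2]=0
Ev 7: PC=5 idx=2 pred=N actual=T -> ctr[2]=1
Ev 8: PC=3 idx=0 pred=T actual=N -> ctr[0]=2
Ev 9: PC=3 idx=0 pred=T actual=N -> ctr[0]=1
Ev 10: PC=5 idx=2 pred=N actual=N -> ctr[2]=0
Ev 11: PC=3 idx=0 pred=N actual=T -> ctr[0]=2
Ev 12: PC=3 idx=0 pred=T actual=T -> ctr[0]=3
Ev 13: PC=3 idx=0 pred=T actual=T -> ctr[0]=3

Answer: T N N T T N N T T N N T T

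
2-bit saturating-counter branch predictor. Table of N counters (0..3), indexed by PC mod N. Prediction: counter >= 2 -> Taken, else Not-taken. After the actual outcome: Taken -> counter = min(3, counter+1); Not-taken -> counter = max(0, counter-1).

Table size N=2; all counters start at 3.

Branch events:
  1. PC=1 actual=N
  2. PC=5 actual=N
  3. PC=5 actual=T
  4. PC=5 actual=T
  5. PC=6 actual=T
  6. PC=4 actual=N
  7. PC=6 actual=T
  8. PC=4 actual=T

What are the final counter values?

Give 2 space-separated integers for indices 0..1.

Answer: 3 3

Derivation:
Ev 1: PC=1 idx=1 pred=T actual=N -> ctr[1]=2
Ev 2: PC=5 idx=1 pred=T actual=N -> ctr[1]=1
Ev 3: PC=5 idx=1 pred=N actual=T -> ctr[1]=2
Ev 4: PC=5 idx=1 pred=T actual=T -> ctr[1]=3
Ev 5: PC=6 idx=0 pred=T actual=T -> ctr[0]=3
Ev 6: PC=4 idx=0 pred=T actual=N -> ctr[0]=2
Ev 7: PC=6 idx=0 pred=T actual=T -> ctr[0]=3
Ev 8: PC=4 idx=0 pred=T actual=T -> ctr[0]=3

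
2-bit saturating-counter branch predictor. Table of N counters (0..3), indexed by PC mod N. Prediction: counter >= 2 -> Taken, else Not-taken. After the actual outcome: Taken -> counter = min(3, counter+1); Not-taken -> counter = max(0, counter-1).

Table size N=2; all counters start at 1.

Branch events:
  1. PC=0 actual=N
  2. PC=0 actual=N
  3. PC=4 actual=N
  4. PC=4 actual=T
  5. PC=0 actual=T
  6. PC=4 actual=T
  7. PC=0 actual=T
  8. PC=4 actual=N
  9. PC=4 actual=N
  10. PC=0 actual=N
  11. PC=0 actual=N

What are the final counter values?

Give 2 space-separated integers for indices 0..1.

Ev 1: PC=0 idx=0 pred=N actual=N -> ctr[0]=0
Ev 2: PC=0 idx=0 pred=N actual=N -> ctr[0]=0
Ev 3: PC=4 idx=0 pred=N actual=N -> ctr[0]=0
Ev 4: PC=4 idx=0 pred=N actual=T -> ctr[0]=1
Ev 5: PC=0 idx=0 pred=N actual=T -> ctr[0]=2
Ev 6: PC=4 idx=0 pred=T actual=T -> ctr[0]=3
Ev 7: PC=0 idx=0 pred=T actual=T -> ctr[0]=3
Ev 8: PC=4 idx=0 pred=T actual=N -> ctr[0]=2
Ev 9: PC=4 idx=0 pred=T actual=N -> ctr[0]=1
Ev 10: PC=0 idx=0 pred=N actual=N -> ctr[0]=0
Ev 11: PC=0 idx=0 pred=N actual=N -> ctr[0]=0

Answer: 0 1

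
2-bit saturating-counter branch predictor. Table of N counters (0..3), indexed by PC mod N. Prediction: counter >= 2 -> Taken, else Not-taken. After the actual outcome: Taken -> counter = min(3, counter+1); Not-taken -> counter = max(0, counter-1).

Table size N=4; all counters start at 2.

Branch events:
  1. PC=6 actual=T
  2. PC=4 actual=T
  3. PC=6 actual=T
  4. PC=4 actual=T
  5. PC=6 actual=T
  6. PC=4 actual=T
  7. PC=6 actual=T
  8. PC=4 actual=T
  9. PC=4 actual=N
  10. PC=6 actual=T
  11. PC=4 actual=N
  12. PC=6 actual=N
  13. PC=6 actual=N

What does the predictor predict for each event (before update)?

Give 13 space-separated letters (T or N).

Answer: T T T T T T T T T T T T T

Derivation:
Ev 1: PC=6 idx=2 pred=T actual=T -> ctr[2]=3
Ev 2: PC=4 idx=0 pred=T actual=T -> ctr[0]=3
Ev 3: PC=6 idx=2 pred=T actual=T -> ctr[2]=3
Ev 4: PC=4 idx=0 pred=T actual=T -> ctr[0]=3
Ev 5: PC=6 idx=2 pred=T actual=T -> ctr[2]=3
Ev 6: PC=4 idx=0 pred=T actual=T -> ctr[0]=3
Ev 7: PC=6 idx=2 pred=T actual=T -> ctr[2]=3
Ev 8: PC=4 idx=0 pred=T actual=T -> ctr[0]=3
Ev 9: PC=4 idx=0 pred=T actual=N -> ctr[0]=2
Ev 10: PC=6 idx=2 pred=T actual=T -> ctr[2]=3
Ev 11: PC=4 idx=0 pred=T actual=N -> ctr[0]=1
Ev 12: PC=6 idx=2 pred=T actual=N -> ctr[2]=2
Ev 13: PC=6 idx=2 pred=T actual=N -> ctr[2]=1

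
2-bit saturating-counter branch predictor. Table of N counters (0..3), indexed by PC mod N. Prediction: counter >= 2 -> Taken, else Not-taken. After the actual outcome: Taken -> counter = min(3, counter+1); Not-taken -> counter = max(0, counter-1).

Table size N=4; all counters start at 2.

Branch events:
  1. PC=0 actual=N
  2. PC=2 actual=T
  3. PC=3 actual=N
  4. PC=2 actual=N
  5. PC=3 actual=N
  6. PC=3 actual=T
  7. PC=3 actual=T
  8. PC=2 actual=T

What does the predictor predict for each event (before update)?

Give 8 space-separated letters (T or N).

Answer: T T T T N N N T

Derivation:
Ev 1: PC=0 idx=0 pred=T actual=N -> ctr[0]=1
Ev 2: PC=2 idx=2 pred=T actual=T -> ctr[2]=3
Ev 3: PC=3 idx=3 pred=T actual=N -> ctr[3]=1
Ev 4: PC=2 idx=2 pred=T actual=N -> ctr[2]=2
Ev 5: PC=3 idx=3 pred=N actual=N -> ctr[3]=0
Ev 6: PC=3 idx=3 pred=N actual=T -> ctr[3]=1
Ev 7: PC=3 idx=3 pred=N actual=T -> ctr[3]=2
Ev 8: PC=2 idx=2 pred=T actual=T -> ctr[2]=3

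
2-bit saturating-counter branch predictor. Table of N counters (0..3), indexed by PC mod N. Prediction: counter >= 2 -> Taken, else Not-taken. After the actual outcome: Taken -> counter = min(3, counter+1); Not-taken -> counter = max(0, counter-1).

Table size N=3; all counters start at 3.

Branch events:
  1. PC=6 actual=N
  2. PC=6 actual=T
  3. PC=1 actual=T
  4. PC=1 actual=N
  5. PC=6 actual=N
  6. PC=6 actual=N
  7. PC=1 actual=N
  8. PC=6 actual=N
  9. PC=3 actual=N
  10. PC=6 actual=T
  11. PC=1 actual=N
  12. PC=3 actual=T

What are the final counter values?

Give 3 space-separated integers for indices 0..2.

Answer: 2 0 3

Derivation:
Ev 1: PC=6 idx=0 pred=T actual=N -> ctr[0]=2
Ev 2: PC=6 idx=0 pred=T actual=T -> ctr[0]=3
Ev 3: PC=1 idx=1 pred=T actual=T -> ctr[1]=3
Ev 4: PC=1 idx=1 pred=T actual=N -> ctr[1]=2
Ev 5: PC=6 idx=0 pred=T actual=N -> ctr[0]=2
Ev 6: PC=6 idx=0 pred=T actual=N -> ctr[0]=1
Ev 7: PC=1 idx=1 pred=T actual=N -> ctr[1]=1
Ev 8: PC=6 idx=0 pred=N actual=N -> ctr[0]=0
Ev 9: PC=3 idx=0 pred=N actual=N -> ctr[0]=0
Ev 10: PC=6 idx=0 pred=N actual=T -> ctr[0]=1
Ev 11: PC=1 idx=1 pred=N actual=N -> ctr[1]=0
Ev 12: PC=3 idx=0 pred=N actual=T -> ctr[0]=2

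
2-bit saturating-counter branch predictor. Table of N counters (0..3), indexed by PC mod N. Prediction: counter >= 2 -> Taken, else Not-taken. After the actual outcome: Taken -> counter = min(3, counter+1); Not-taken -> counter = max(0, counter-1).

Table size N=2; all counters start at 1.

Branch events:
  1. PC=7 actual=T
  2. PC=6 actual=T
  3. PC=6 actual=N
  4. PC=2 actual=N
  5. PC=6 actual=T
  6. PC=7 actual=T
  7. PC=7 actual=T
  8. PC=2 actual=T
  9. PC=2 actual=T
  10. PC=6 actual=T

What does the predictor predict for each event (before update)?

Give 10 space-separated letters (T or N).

Ev 1: PC=7 idx=1 pred=N actual=T -> ctr[1]=2
Ev 2: PC=6 idx=0 pred=N actual=T -> ctr[0]=2
Ev 3: PC=6 idx=0 pred=T actual=N -> ctr[0]=1
Ev 4: PC=2 idx=0 pred=N actual=N -> ctr[0]=0
Ev 5: PC=6 idx=0 pred=N actual=T -> ctr[0]=1
Ev 6: PC=7 idx=1 pred=T actual=T -> ctr[1]=3
Ev 7: PC=7 idx=1 pred=T actual=T -> ctr[1]=3
Ev 8: PC=2 idx=0 pred=N actual=T -> ctr[0]=2
Ev 9: PC=2 idx=0 pred=T actual=T -> ctr[0]=3
Ev 10: PC=6 idx=0 pred=T actual=T -> ctr[0]=3

Answer: N N T N N T T N T T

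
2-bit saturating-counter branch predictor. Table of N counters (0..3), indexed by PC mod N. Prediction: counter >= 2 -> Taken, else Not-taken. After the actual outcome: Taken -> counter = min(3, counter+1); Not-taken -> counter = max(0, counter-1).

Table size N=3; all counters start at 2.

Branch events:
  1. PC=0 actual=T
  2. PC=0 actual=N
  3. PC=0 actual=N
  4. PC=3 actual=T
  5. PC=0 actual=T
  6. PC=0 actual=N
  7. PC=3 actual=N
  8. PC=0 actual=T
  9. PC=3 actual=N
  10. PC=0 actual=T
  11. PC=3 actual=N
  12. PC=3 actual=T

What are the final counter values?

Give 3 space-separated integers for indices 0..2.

Ev 1: PC=0 idx=0 pred=T actual=T -> ctr[0]=3
Ev 2: PC=0 idx=0 pred=T actual=N -> ctr[0]=2
Ev 3: PC=0 idx=0 pred=T actual=N -> ctr[0]=1
Ev 4: PC=3 idx=0 pred=N actual=T -> ctr[0]=2
Ev 5: PC=0 idx=0 pred=T actual=T -> ctr[0]=3
Ev 6: PC=0 idx=0 pred=T actual=N -> ctr[0]=2
Ev 7: PC=3 idx=0 pred=T actual=N -> ctr[0]=1
Ev 8: PC=0 idx=0 pred=N actual=T -> ctr[0]=2
Ev 9: PC=3 idx=0 pred=T actual=N -> ctr[0]=1
Ev 10: PC=0 idx=0 pred=N actual=T -> ctr[0]=2
Ev 11: PC=3 idx=0 pred=T actual=N -> ctr[0]=1
Ev 12: PC=3 idx=0 pred=N actual=T -> ctr[0]=2

Answer: 2 2 2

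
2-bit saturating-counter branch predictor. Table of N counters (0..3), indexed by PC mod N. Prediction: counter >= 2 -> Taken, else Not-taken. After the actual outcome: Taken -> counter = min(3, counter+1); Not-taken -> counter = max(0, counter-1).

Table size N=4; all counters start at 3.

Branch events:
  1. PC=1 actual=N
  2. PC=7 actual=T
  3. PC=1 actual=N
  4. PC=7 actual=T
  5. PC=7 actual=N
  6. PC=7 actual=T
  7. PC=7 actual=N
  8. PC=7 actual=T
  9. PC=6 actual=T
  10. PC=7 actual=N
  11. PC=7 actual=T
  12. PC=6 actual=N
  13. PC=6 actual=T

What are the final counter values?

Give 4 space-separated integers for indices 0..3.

Ev 1: PC=1 idx=1 pred=T actual=N -> ctr[1]=2
Ev 2: PC=7 idx=3 pred=T actual=T -> ctr[3]=3
Ev 3: PC=1 idx=1 pred=T actual=N -> ctr[1]=1
Ev 4: PC=7 idx=3 pred=T actual=T -> ctr[3]=3
Ev 5: PC=7 idx=3 pred=T actual=N -> ctr[3]=2
Ev 6: PC=7 idx=3 pred=T actual=T -> ctr[3]=3
Ev 7: PC=7 idx=3 pred=T actual=N -> ctr[3]=2
Ev 8: PC=7 idx=3 pred=T actual=T -> ctr[3]=3
Ev 9: PC=6 idx=2 pred=T actual=T -> ctr[2]=3
Ev 10: PC=7 idx=3 pred=T actual=N -> ctr[3]=2
Ev 11: PC=7 idx=3 pred=T actual=T -> ctr[3]=3
Ev 12: PC=6 idx=2 pred=T actual=N -> ctr[2]=2
Ev 13: PC=6 idx=2 pred=T actual=T -> ctr[2]=3

Answer: 3 1 3 3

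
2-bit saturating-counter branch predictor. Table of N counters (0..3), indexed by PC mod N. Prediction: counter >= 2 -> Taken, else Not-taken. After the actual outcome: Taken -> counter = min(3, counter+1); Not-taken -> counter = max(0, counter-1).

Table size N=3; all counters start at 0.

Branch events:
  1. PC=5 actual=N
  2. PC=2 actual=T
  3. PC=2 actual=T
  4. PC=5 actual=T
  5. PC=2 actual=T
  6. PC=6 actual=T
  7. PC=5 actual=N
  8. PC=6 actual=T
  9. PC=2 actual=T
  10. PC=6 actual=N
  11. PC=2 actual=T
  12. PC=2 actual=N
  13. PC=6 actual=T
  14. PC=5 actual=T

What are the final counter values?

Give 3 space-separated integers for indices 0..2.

Ev 1: PC=5 idx=2 pred=N actual=N -> ctr[2]=0
Ev 2: PC=2 idx=2 pred=N actual=T -> ctr[2]=1
Ev 3: PC=2 idx=2 pred=N actual=T -> ctr[2]=2
Ev 4: PC=5 idx=2 pred=T actual=T -> ctr[2]=3
Ev 5: PC=2 idx=2 pred=T actual=T -> ctr[2]=3
Ev 6: PC=6 idx=0 pred=N actual=T -> ctr[0]=1
Ev 7: PC=5 idx=2 pred=T actual=N -> ctr[2]=2
Ev 8: PC=6 idx=0 pred=N actual=T -> ctr[0]=2
Ev 9: PC=2 idx=2 pred=T actual=T -> ctr[2]=3
Ev 10: PC=6 idx=0 pred=T actual=N -> ctr[0]=1
Ev 11: PC=2 idx=2 pred=T actual=T -> ctr[2]=3
Ev 12: PC=2 idx=2 pred=T actual=N -> ctr[2]=2
Ev 13: PC=6 idx=0 pred=N actual=T -> ctr[0]=2
Ev 14: PC=5 idx=2 pred=T actual=T -> ctr[2]=3

Answer: 2 0 3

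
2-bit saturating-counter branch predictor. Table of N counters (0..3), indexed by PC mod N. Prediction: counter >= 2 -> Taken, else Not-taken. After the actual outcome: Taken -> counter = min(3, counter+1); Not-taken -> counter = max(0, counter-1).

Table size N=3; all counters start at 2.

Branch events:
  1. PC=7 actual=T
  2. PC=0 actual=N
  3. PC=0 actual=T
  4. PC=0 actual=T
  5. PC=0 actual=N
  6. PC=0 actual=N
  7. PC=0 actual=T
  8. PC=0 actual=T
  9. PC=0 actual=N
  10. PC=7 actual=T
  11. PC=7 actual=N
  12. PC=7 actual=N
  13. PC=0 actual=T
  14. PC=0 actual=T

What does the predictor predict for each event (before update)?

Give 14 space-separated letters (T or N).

Ev 1: PC=7 idx=1 pred=T actual=T -> ctr[1]=3
Ev 2: PC=0 idx=0 pred=T actual=N -> ctr[0]=1
Ev 3: PC=0 idx=0 pred=N actual=T -> ctr[0]=2
Ev 4: PC=0 idx=0 pred=T actual=T -> ctr[0]=3
Ev 5: PC=0 idx=0 pred=T actual=N -> ctr[0]=2
Ev 6: PC=0 idx=0 pred=T actual=N -> ctr[0]=1
Ev 7: PC=0 idx=0 pred=N actual=T -> ctr[0]=2
Ev 8: PC=0 idx=0 pred=T actual=T -> ctr[0]=3
Ev 9: PC=0 idx=0 pred=T actual=N -> ctr[0]=2
Ev 10: PC=7 idx=1 pred=T actual=T -> ctr[1]=3
Ev 11: PC=7 idx=1 pred=T actual=N -> ctr[1]=2
Ev 12: PC=7 idx=1 pred=T actual=N -> ctr[1]=1
Ev 13: PC=0 idx=0 pred=T actual=T -> ctr[0]=3
Ev 14: PC=0 idx=0 pred=T actual=T -> ctr[0]=3

Answer: T T N T T T N T T T T T T T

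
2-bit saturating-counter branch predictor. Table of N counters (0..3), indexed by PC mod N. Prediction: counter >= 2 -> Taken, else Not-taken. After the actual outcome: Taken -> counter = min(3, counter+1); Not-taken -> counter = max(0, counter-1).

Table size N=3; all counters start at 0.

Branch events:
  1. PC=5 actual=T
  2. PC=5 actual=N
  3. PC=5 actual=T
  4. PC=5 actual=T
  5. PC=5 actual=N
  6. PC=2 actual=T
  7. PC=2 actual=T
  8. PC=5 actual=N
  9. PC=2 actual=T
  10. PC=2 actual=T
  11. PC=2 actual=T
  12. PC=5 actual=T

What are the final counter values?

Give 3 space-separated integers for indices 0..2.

Ev 1: PC=5 idx=2 pred=N actual=T -> ctr[2]=1
Ev 2: PC=5 idx=2 pred=N actual=N -> ctr[2]=0
Ev 3: PC=5 idx=2 pred=N actual=T -> ctr[2]=1
Ev 4: PC=5 idx=2 pred=N actual=T -> ctr[2]=2
Ev 5: PC=5 idx=2 pred=T actual=N -> ctr[2]=1
Ev 6: PC=2 idx=2 pred=N actual=T -> ctr[2]=2
Ev 7: PC=2 idx=2 pred=T actual=T -> ctr[2]=3
Ev 8: PC=5 idx=2 pred=T actual=N -> ctr[2]=2
Ev 9: PC=2 idx=2 pred=T actual=T -> ctr[2]=3
Ev 10: PC=2 idx=2 pred=T actual=T -> ctr[2]=3
Ev 11: PC=2 idx=2 pred=T actual=T -> ctr[2]=3
Ev 12: PC=5 idx=2 pred=T actual=T -> ctr[2]=3

Answer: 0 0 3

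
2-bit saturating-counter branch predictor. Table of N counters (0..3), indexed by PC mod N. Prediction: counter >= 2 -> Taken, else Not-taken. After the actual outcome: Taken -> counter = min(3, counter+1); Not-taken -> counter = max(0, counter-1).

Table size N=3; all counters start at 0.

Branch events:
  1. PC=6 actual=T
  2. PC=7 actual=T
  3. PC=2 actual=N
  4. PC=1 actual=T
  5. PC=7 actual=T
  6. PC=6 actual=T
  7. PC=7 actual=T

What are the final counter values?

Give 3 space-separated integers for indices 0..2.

Ev 1: PC=6 idx=0 pred=N actual=T -> ctr[0]=1
Ev 2: PC=7 idx=1 pred=N actual=T -> ctr[1]=1
Ev 3: PC=2 idx=2 pred=N actual=N -> ctr[2]=0
Ev 4: PC=1 idx=1 pred=N actual=T -> ctr[1]=2
Ev 5: PC=7 idx=1 pred=T actual=T -> ctr[1]=3
Ev 6: PC=6 idx=0 pred=N actual=T -> ctr[0]=2
Ev 7: PC=7 idx=1 pred=T actual=T -> ctr[1]=3

Answer: 2 3 0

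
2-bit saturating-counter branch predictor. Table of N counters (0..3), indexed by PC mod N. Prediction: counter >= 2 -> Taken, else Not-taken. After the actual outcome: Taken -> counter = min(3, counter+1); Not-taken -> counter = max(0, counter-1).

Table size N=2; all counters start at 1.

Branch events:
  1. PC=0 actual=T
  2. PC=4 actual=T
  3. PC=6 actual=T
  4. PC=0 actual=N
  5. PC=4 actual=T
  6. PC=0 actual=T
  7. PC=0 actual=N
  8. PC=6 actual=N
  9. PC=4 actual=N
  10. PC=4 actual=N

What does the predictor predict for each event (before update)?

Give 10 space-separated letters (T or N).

Ev 1: PC=0 idx=0 pred=N actual=T -> ctr[0]=2
Ev 2: PC=4 idx=0 pred=T actual=T -> ctr[0]=3
Ev 3: PC=6 idx=0 pred=T actual=T -> ctr[0]=3
Ev 4: PC=0 idx=0 pred=T actual=N -> ctr[0]=2
Ev 5: PC=4 idx=0 pred=T actual=T -> ctr[0]=3
Ev 6: PC=0 idx=0 pred=T actual=T -> ctr[0]=3
Ev 7: PC=0 idx=0 pred=T actual=N -> ctr[0]=2
Ev 8: PC=6 idx=0 pred=T actual=N -> ctr[0]=1
Ev 9: PC=4 idx=0 pred=N actual=N -> ctr[0]=0
Ev 10: PC=4 idx=0 pred=N actual=N -> ctr[0]=0

Answer: N T T T T T T T N N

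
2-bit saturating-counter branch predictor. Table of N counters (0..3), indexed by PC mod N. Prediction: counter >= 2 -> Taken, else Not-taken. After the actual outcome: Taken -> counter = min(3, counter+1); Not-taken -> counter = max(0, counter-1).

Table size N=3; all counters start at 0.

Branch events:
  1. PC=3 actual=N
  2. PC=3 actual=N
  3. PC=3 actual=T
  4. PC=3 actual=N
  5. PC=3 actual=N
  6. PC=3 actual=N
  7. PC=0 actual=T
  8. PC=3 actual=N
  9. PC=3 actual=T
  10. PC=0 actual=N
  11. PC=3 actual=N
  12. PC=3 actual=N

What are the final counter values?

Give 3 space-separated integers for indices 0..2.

Ev 1: PC=3 idx=0 pred=N actual=N -> ctr[0]=0
Ev 2: PC=3 idx=0 pred=N actual=N -> ctr[0]=0
Ev 3: PC=3 idx=0 pred=N actual=T -> ctr[0]=1
Ev 4: PC=3 idx=0 pred=N actual=N -> ctr[0]=0
Ev 5: PC=3 idx=0 pred=N actual=N -> ctr[0]=0
Ev 6: PC=3 idx=0 pred=N actual=N -> ctr[0]=0
Ev 7: PC=0 idx=0 pred=N actual=T -> ctr[0]=1
Ev 8: PC=3 idx=0 pred=N actual=N -> ctr[0]=0
Ev 9: PC=3 idx=0 pred=N actual=T -> ctr[0]=1
Ev 10: PC=0 idx=0 pred=N actual=N -> ctr[0]=0
Ev 11: PC=3 idx=0 pred=N actual=N -> ctr[0]=0
Ev 12: PC=3 idx=0 pred=N actual=N -> ctr[0]=0

Answer: 0 0 0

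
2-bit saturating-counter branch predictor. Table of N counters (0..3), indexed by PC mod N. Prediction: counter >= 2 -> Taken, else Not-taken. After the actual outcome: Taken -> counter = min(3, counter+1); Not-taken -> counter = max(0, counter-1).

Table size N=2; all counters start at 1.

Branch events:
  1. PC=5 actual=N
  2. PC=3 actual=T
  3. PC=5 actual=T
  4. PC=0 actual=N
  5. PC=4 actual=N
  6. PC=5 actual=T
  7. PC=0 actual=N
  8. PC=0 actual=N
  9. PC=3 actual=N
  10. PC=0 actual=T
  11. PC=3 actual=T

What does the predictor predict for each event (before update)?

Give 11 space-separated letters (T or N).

Ev 1: PC=5 idx=1 pred=N actual=N -> ctr[1]=0
Ev 2: PC=3 idx=1 pred=N actual=T -> ctr[1]=1
Ev 3: PC=5 idx=1 pred=N actual=T -> ctr[1]=2
Ev 4: PC=0 idx=0 pred=N actual=N -> ctr[0]=0
Ev 5: PC=4 idx=0 pred=N actual=N -> ctr[0]=0
Ev 6: PC=5 idx=1 pred=T actual=T -> ctr[1]=3
Ev 7: PC=0 idx=0 pred=N actual=N -> ctr[0]=0
Ev 8: PC=0 idx=0 pred=N actual=N -> ctr[0]=0
Ev 9: PC=3 idx=1 pred=T actual=N -> ctr[1]=2
Ev 10: PC=0 idx=0 pred=N actual=T -> ctr[0]=1
Ev 11: PC=3 idx=1 pred=T actual=T -> ctr[1]=3

Answer: N N N N N T N N T N T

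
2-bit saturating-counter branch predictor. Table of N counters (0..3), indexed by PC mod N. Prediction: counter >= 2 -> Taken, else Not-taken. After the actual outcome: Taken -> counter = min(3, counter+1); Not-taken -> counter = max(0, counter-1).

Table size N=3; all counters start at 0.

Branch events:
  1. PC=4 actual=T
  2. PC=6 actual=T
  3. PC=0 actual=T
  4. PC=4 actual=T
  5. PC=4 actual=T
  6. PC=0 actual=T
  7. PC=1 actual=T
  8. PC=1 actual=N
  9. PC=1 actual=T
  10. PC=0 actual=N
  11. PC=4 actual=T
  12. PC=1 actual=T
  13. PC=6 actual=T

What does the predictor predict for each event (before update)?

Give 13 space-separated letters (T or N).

Answer: N N N N T T T T T T T T T

Derivation:
Ev 1: PC=4 idx=1 pred=N actual=T -> ctr[1]=1
Ev 2: PC=6 idx=0 pred=N actual=T -> ctr[0]=1
Ev 3: PC=0 idx=0 pred=N actual=T -> ctr[0]=2
Ev 4: PC=4 idx=1 pred=N actual=T -> ctr[1]=2
Ev 5: PC=4 idx=1 pred=T actual=T -> ctr[1]=3
Ev 6: PC=0 idx=0 pred=T actual=T -> ctr[0]=3
Ev 7: PC=1 idx=1 pred=T actual=T -> ctr[1]=3
Ev 8: PC=1 idx=1 pred=T actual=N -> ctr[1]=2
Ev 9: PC=1 idx=1 pred=T actual=T -> ctr[1]=3
Ev 10: PC=0 idx=0 pred=T actual=N -> ctr[0]=2
Ev 11: PC=4 idx=1 pred=T actual=T -> ctr[1]=3
Ev 12: PC=1 idx=1 pred=T actual=T -> ctr[1]=3
Ev 13: PC=6 idx=0 pred=T actual=T -> ctr[0]=3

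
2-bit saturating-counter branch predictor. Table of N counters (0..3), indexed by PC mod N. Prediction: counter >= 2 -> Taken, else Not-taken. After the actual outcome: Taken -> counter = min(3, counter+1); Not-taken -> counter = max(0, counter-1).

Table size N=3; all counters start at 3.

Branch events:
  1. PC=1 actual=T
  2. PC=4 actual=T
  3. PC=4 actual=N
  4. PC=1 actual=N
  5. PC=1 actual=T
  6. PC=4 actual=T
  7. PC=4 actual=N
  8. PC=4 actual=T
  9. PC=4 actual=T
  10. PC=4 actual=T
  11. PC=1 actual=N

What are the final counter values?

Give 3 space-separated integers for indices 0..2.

Answer: 3 2 3

Derivation:
Ev 1: PC=1 idx=1 pred=T actual=T -> ctr[1]=3
Ev 2: PC=4 idx=1 pred=T actual=T -> ctr[1]=3
Ev 3: PC=4 idx=1 pred=T actual=N -> ctr[1]=2
Ev 4: PC=1 idx=1 pred=T actual=N -> ctr[1]=1
Ev 5: PC=1 idx=1 pred=N actual=T -> ctr[1]=2
Ev 6: PC=4 idx=1 pred=T actual=T -> ctr[1]=3
Ev 7: PC=4 idx=1 pred=T actual=N -> ctr[1]=2
Ev 8: PC=4 idx=1 pred=T actual=T -> ctr[1]=3
Ev 9: PC=4 idx=1 pred=T actual=T -> ctr[1]=3
Ev 10: PC=4 idx=1 pred=T actual=T -> ctr[1]=3
Ev 11: PC=1 idx=1 pred=T actual=N -> ctr[1]=2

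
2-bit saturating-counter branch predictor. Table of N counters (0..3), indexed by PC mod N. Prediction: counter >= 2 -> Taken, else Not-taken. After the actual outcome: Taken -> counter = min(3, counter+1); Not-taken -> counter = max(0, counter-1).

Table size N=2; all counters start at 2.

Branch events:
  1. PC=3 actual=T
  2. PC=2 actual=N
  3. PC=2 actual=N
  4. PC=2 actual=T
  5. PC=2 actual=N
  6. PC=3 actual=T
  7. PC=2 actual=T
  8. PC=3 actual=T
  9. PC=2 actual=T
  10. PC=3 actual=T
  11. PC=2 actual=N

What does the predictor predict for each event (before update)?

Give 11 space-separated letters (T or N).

Answer: T T N N N T N T N T T

Derivation:
Ev 1: PC=3 idx=1 pred=T actual=T -> ctr[1]=3
Ev 2: PC=2 idx=0 pred=T actual=N -> ctr[0]=1
Ev 3: PC=2 idx=0 pred=N actual=N -> ctr[0]=0
Ev 4: PC=2 idx=0 pred=N actual=T -> ctr[0]=1
Ev 5: PC=2 idx=0 pred=N actual=N -> ctr[0]=0
Ev 6: PC=3 idx=1 pred=T actual=T -> ctr[1]=3
Ev 7: PC=2 idx=0 pred=N actual=T -> ctr[0]=1
Ev 8: PC=3 idx=1 pred=T actual=T -> ctr[1]=3
Ev 9: PC=2 idx=0 pred=N actual=T -> ctr[0]=2
Ev 10: PC=3 idx=1 pred=T actual=T -> ctr[1]=3
Ev 11: PC=2 idx=0 pred=T actual=N -> ctr[0]=1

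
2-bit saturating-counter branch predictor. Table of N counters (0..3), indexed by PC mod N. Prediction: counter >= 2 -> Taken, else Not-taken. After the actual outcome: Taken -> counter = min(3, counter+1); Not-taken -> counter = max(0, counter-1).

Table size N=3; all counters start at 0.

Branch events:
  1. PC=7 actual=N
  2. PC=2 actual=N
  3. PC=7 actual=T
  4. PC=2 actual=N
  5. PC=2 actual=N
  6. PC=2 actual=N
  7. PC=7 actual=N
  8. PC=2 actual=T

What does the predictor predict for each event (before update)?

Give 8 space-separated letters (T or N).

Ev 1: PC=7 idx=1 pred=N actual=N -> ctr[1]=0
Ev 2: PC=2 idx=2 pred=N actual=N -> ctr[2]=0
Ev 3: PC=7 idx=1 pred=N actual=T -> ctr[1]=1
Ev 4: PC=2 idx=2 pred=N actual=N -> ctr[2]=0
Ev 5: PC=2 idx=2 pred=N actual=N -> ctr[2]=0
Ev 6: PC=2 idx=2 pred=N actual=N -> ctr[2]=0
Ev 7: PC=7 idx=1 pred=N actual=N -> ctr[1]=0
Ev 8: PC=2 idx=2 pred=N actual=T -> ctr[2]=1

Answer: N N N N N N N N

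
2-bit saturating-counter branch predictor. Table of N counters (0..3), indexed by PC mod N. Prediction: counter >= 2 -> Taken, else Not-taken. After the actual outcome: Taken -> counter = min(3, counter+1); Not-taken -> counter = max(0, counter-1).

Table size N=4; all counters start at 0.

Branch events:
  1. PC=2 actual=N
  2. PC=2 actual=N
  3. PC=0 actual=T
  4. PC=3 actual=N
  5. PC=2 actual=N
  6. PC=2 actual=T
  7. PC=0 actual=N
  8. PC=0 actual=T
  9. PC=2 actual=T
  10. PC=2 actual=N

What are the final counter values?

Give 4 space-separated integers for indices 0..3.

Answer: 1 0 1 0

Derivation:
Ev 1: PC=2 idx=2 pred=N actual=N -> ctr[2]=0
Ev 2: PC=2 idx=2 pred=N actual=N -> ctr[2]=0
Ev 3: PC=0 idx=0 pred=N actual=T -> ctr[0]=1
Ev 4: PC=3 idx=3 pred=N actual=N -> ctr[3]=0
Ev 5: PC=2 idx=2 pred=N actual=N -> ctr[2]=0
Ev 6: PC=2 idx=2 pred=N actual=T -> ctr[2]=1
Ev 7: PC=0 idx=0 pred=N actual=N -> ctr[0]=0
Ev 8: PC=0 idx=0 pred=N actual=T -> ctr[0]=1
Ev 9: PC=2 idx=2 pred=N actual=T -> ctr[2]=2
Ev 10: PC=2 idx=2 pred=T actual=N -> ctr[2]=1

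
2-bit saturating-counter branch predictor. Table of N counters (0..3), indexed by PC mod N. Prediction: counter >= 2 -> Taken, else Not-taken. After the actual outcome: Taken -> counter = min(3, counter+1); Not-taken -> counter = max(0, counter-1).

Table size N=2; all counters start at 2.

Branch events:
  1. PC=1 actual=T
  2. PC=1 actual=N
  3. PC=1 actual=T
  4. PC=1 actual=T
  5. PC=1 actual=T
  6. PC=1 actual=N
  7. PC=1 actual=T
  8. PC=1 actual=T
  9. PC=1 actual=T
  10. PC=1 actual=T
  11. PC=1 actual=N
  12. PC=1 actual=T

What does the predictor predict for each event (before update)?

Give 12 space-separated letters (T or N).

Answer: T T T T T T T T T T T T

Derivation:
Ev 1: PC=1 idx=1 pred=T actual=T -> ctr[1]=3
Ev 2: PC=1 idx=1 pred=T actual=N -> ctr[1]=2
Ev 3: PC=1 idx=1 pred=T actual=T -> ctr[1]=3
Ev 4: PC=1 idx=1 pred=T actual=T -> ctr[1]=3
Ev 5: PC=1 idx=1 pred=T actual=T -> ctr[1]=3
Ev 6: PC=1 idx=1 pred=T actual=N -> ctr[1]=2
Ev 7: PC=1 idx=1 pred=T actual=T -> ctr[1]=3
Ev 8: PC=1 idx=1 pred=T actual=T -> ctr[1]=3
Ev 9: PC=1 idx=1 pred=T actual=T -> ctr[1]=3
Ev 10: PC=1 idx=1 pred=T actual=T -> ctr[1]=3
Ev 11: PC=1 idx=1 pred=T actual=N -> ctr[1]=2
Ev 12: PC=1 idx=1 pred=T actual=T -> ctr[1]=3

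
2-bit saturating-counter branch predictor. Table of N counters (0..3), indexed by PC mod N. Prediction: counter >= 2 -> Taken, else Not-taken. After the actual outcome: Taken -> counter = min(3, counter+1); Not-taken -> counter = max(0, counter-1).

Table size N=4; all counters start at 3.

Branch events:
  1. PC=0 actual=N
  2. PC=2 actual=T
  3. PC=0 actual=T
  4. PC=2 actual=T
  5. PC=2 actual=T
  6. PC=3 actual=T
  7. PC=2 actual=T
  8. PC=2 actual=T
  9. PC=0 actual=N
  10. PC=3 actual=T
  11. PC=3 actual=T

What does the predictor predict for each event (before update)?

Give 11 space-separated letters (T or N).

Answer: T T T T T T T T T T T

Derivation:
Ev 1: PC=0 idx=0 pred=T actual=N -> ctr[0]=2
Ev 2: PC=2 idx=2 pred=T actual=T -> ctr[2]=3
Ev 3: PC=0 idx=0 pred=T actual=T -> ctr[0]=3
Ev 4: PC=2 idx=2 pred=T actual=T -> ctr[2]=3
Ev 5: PC=2 idx=2 pred=T actual=T -> ctr[2]=3
Ev 6: PC=3 idx=3 pred=T actual=T -> ctr[3]=3
Ev 7: PC=2 idx=2 pred=T actual=T -> ctr[2]=3
Ev 8: PC=2 idx=2 pred=T actual=T -> ctr[2]=3
Ev 9: PC=0 idx=0 pred=T actual=N -> ctr[0]=2
Ev 10: PC=3 idx=3 pred=T actual=T -> ctr[3]=3
Ev 11: PC=3 idx=3 pred=T actual=T -> ctr[3]=3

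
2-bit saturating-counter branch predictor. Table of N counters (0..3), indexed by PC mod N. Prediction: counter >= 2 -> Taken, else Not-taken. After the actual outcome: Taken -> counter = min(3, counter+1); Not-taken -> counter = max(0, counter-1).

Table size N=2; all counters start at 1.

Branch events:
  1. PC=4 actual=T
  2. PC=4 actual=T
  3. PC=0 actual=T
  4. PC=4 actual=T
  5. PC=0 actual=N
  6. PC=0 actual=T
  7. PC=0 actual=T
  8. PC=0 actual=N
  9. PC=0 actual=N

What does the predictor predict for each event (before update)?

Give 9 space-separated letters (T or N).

Answer: N T T T T T T T T

Derivation:
Ev 1: PC=4 idx=0 pred=N actual=T -> ctr[0]=2
Ev 2: PC=4 idx=0 pred=T actual=T -> ctr[0]=3
Ev 3: PC=0 idx=0 pred=T actual=T -> ctr[0]=3
Ev 4: PC=4 idx=0 pred=T actual=T -> ctr[0]=3
Ev 5: PC=0 idx=0 pred=T actual=N -> ctr[0]=2
Ev 6: PC=0 idx=0 pred=T actual=T -> ctr[0]=3
Ev 7: PC=0 idx=0 pred=T actual=T -> ctr[0]=3
Ev 8: PC=0 idx=0 pred=T actual=N -> ctr[0]=2
Ev 9: PC=0 idx=0 pred=T actual=N -> ctr[0]=1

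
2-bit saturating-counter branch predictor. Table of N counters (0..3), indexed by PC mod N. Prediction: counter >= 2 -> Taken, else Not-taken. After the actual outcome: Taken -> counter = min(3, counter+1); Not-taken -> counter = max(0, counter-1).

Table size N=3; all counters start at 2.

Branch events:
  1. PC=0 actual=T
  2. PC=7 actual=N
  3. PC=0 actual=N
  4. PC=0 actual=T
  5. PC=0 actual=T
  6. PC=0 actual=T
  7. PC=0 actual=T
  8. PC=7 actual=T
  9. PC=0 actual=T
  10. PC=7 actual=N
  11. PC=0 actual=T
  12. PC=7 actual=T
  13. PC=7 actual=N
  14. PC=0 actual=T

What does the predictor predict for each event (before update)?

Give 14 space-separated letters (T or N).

Ev 1: PC=0 idx=0 pred=T actual=T -> ctr[0]=3
Ev 2: PC=7 idx=1 pred=T actual=N -> ctr[1]=1
Ev 3: PC=0 idx=0 pred=T actual=N -> ctr[0]=2
Ev 4: PC=0 idx=0 pred=T actual=T -> ctr[0]=3
Ev 5: PC=0 idx=0 pred=T actual=T -> ctr[0]=3
Ev 6: PC=0 idx=0 pred=T actual=T -> ctr[0]=3
Ev 7: PC=0 idx=0 pred=T actual=T -> ctr[0]=3
Ev 8: PC=7 idx=1 pred=N actual=T -> ctr[1]=2
Ev 9: PC=0 idx=0 pred=T actual=T -> ctr[0]=3
Ev 10: PC=7 idx=1 pred=T actual=N -> ctr[1]=1
Ev 11: PC=0 idx=0 pred=T actual=T -> ctr[0]=3
Ev 12: PC=7 idx=1 pred=N actual=T -> ctr[1]=2
Ev 13: PC=7 idx=1 pred=T actual=N -> ctr[1]=1
Ev 14: PC=0 idx=0 pred=T actual=T -> ctr[0]=3

Answer: T T T T T T T N T T T N T T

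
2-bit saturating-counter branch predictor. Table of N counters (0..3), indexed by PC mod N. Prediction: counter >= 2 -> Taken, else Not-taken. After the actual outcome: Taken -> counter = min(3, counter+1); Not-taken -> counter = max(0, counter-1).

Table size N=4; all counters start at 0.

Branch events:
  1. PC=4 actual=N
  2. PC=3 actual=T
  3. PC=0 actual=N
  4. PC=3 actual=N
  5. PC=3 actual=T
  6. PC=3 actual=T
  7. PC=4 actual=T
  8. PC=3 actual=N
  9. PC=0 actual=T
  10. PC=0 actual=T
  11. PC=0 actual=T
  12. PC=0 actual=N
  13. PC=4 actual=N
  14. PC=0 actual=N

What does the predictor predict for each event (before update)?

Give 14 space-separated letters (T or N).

Ev 1: PC=4 idx=0 pred=N actual=N -> ctr[0]=0
Ev 2: PC=3 idx=3 pred=N actual=T -> ctr[3]=1
Ev 3: PC=0 idx=0 pred=N actual=N -> ctr[0]=0
Ev 4: PC=3 idx=3 pred=N actual=N -> ctr[3]=0
Ev 5: PC=3 idx=3 pred=N actual=T -> ctr[3]=1
Ev 6: PC=3 idx=3 pred=N actual=T -> ctr[3]=2
Ev 7: PC=4 idx=0 pred=N actual=T -> ctr[0]=1
Ev 8: PC=3 idx=3 pred=T actual=N -> ctr[3]=1
Ev 9: PC=0 idx=0 pred=N actual=T -> ctr[0]=2
Ev 10: PC=0 idx=0 pred=T actual=T -> ctr[0]=3
Ev 11: PC=0 idx=0 pred=T actual=T -> ctr[0]=3
Ev 12: PC=0 idx=0 pred=T actual=N -> ctr[0]=2
Ev 13: PC=4 idx=0 pred=T actual=N -> ctr[0]=1
Ev 14: PC=0 idx=0 pred=N actual=N -> ctr[0]=0

Answer: N N N N N N N T N T T T T N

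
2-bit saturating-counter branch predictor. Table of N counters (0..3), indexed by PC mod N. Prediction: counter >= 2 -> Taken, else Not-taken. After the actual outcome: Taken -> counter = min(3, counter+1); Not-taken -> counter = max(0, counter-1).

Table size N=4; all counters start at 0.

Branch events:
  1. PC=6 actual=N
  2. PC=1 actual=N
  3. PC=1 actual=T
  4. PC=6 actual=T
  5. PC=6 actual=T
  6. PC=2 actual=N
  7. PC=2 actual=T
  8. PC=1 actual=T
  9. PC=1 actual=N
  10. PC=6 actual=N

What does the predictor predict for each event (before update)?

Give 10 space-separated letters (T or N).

Ev 1: PC=6 idx=2 pred=N actual=N -> ctr[2]=0
Ev 2: PC=1 idx=1 pred=N actual=N -> ctr[1]=0
Ev 3: PC=1 idx=1 pred=N actual=T -> ctr[1]=1
Ev 4: PC=6 idx=2 pred=N actual=T -> ctr[2]=1
Ev 5: PC=6 idx=2 pred=N actual=T -> ctr[2]=2
Ev 6: PC=2 idx=2 pred=T actual=N -> ctr[2]=1
Ev 7: PC=2 idx=2 pred=N actual=T -> ctr[2]=2
Ev 8: PC=1 idx=1 pred=N actual=T -> ctr[1]=2
Ev 9: PC=1 idx=1 pred=T actual=N -> ctr[1]=1
Ev 10: PC=6 idx=2 pred=T actual=N -> ctr[2]=1

Answer: N N N N N T N N T T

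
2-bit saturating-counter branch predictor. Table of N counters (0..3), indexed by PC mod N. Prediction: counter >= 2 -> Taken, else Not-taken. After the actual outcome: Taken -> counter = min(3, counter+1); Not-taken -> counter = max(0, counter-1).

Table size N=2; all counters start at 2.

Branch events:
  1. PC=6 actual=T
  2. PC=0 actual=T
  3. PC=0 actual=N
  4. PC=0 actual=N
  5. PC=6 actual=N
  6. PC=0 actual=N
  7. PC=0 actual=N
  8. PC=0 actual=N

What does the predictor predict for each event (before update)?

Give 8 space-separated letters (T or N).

Answer: T T T T N N N N

Derivation:
Ev 1: PC=6 idx=0 pred=T actual=T -> ctr[0]=3
Ev 2: PC=0 idx=0 pred=T actual=T -> ctr[0]=3
Ev 3: PC=0 idx=0 pred=T actual=N -> ctr[0]=2
Ev 4: PC=0 idx=0 pred=T actual=N -> ctr[0]=1
Ev 5: PC=6 idx=0 pred=N actual=N -> ctr[0]=0
Ev 6: PC=0 idx=0 pred=N actual=N -> ctr[0]=0
Ev 7: PC=0 idx=0 pred=N actual=N -> ctr[0]=0
Ev 8: PC=0 idx=0 pred=N actual=N -> ctr[0]=0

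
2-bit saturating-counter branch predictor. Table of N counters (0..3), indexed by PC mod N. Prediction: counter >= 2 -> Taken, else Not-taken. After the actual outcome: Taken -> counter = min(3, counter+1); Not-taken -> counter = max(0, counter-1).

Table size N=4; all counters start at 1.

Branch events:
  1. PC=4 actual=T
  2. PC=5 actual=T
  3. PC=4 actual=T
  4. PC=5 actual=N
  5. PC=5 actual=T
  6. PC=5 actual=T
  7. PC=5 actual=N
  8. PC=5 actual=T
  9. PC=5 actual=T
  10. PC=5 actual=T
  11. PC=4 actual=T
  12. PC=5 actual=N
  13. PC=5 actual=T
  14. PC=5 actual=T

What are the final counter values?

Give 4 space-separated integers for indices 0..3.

Answer: 3 3 1 1

Derivation:
Ev 1: PC=4 idx=0 pred=N actual=T -> ctr[0]=2
Ev 2: PC=5 idx=1 pred=N actual=T -> ctr[1]=2
Ev 3: PC=4 idx=0 pred=T actual=T -> ctr[0]=3
Ev 4: PC=5 idx=1 pred=T actual=N -> ctr[1]=1
Ev 5: PC=5 idx=1 pred=N actual=T -> ctr[1]=2
Ev 6: PC=5 idx=1 pred=T actual=T -> ctr[1]=3
Ev 7: PC=5 idx=1 pred=T actual=N -> ctr[1]=2
Ev 8: PC=5 idx=1 pred=T actual=T -> ctr[1]=3
Ev 9: PC=5 idx=1 pred=T actual=T -> ctr[1]=3
Ev 10: PC=5 idx=1 pred=T actual=T -> ctr[1]=3
Ev 11: PC=4 idx=0 pred=T actual=T -> ctr[0]=3
Ev 12: PC=5 idx=1 pred=T actual=N -> ctr[1]=2
Ev 13: PC=5 idx=1 pred=T actual=T -> ctr[1]=3
Ev 14: PC=5 idx=1 pred=T actual=T -> ctr[1]=3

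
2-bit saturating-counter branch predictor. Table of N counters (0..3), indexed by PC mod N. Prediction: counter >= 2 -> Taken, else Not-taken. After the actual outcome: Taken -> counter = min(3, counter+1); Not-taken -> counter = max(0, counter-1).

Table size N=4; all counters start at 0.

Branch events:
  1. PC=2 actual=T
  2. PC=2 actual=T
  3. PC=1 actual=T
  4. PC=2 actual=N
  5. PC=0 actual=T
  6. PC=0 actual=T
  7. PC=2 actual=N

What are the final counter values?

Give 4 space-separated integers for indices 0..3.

Answer: 2 1 0 0

Derivation:
Ev 1: PC=2 idx=2 pred=N actual=T -> ctr[2]=1
Ev 2: PC=2 idx=2 pred=N actual=T -> ctr[2]=2
Ev 3: PC=1 idx=1 pred=N actual=T -> ctr[1]=1
Ev 4: PC=2 idx=2 pred=T actual=N -> ctr[2]=1
Ev 5: PC=0 idx=0 pred=N actual=T -> ctr[0]=1
Ev 6: PC=0 idx=0 pred=N actual=T -> ctr[0]=2
Ev 7: PC=2 idx=2 pred=N actual=N -> ctr[2]=0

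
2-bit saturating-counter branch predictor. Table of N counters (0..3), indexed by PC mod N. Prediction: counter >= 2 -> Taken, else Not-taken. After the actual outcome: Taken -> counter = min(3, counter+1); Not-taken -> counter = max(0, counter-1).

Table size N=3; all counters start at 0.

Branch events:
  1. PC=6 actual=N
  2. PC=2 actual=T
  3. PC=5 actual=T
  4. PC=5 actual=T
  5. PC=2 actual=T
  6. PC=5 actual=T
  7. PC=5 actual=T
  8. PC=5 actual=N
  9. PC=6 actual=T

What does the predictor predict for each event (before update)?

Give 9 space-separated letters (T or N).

Ev 1: PC=6 idx=0 pred=N actual=N -> ctr[0]=0
Ev 2: PC=2 idx=2 pred=N actual=T -> ctr[2]=1
Ev 3: PC=5 idx=2 pred=N actual=T -> ctr[2]=2
Ev 4: PC=5 idx=2 pred=T actual=T -> ctr[2]=3
Ev 5: PC=2 idx=2 pred=T actual=T -> ctr[2]=3
Ev 6: PC=5 idx=2 pred=T actual=T -> ctr[2]=3
Ev 7: PC=5 idx=2 pred=T actual=T -> ctr[2]=3
Ev 8: PC=5 idx=2 pred=T actual=N -> ctr[2]=2
Ev 9: PC=6 idx=0 pred=N actual=T -> ctr[0]=1

Answer: N N N T T T T T N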